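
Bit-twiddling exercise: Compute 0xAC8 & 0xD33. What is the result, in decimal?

0xAC8 = 101011001000
0xD33 = 110100110011
AND → 100000000000 = 2048

2048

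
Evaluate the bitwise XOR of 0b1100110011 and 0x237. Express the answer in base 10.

260

a = 1100110011
0x237 = 1000110111
XOR → 0100000100 = 260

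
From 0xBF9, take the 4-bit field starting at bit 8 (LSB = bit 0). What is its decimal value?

v = 101111111001
Shift right by 8: 1011
Mask low 4 bits: 1011 = 11

11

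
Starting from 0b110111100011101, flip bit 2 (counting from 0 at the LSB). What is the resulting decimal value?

28441

x = 110111100011101
bit 2 is currently 1; toggle it via x ^ (1 << 2) = x ^ 4
→ 110111100011001 = 28441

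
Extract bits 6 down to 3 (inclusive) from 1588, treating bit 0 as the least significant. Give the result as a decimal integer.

v = 11000110100
Shift right by 3: 11000110
Mask low 4 bits: 0110 = 6

6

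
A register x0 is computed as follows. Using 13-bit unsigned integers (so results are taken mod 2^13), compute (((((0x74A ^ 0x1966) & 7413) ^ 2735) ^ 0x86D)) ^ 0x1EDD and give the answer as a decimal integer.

59

0x74A = 0011101001010
0x1966 = 1100101100110
→ ^ → 1111000101100 = 7724
7413 = 1110011110101
→ & → 1110000100100 = 7204
2735 = 0101010101111
→ ^ → 1011010001011 = 5771
0x86D = 0100001101101
→ ^ → 1111011100110 = 7910
0x1EDD = 1111011011101
→ ^ → 0000000111011 = 59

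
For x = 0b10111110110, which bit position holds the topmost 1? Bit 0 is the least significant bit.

10

0b10111110110 = 10111110110
The topmost 1 is at position 10 (since 2^10 = 1024 ≤ 1526 < 2048).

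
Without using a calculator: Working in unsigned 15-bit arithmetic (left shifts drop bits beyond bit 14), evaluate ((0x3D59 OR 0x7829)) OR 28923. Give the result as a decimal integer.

32251

0x3D59 = 011110101011001
0x7829 = 111100000101001
→ OR → 111110101111001 = 32121
28923 = 111000011111011
→ OR → 111110111111011 = 32251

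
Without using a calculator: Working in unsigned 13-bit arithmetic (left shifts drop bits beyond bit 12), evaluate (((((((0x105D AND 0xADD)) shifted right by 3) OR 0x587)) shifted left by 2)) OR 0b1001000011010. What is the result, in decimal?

0x105D = 1000001011101
0xADD = 0101011011101
→ AND → 0000001011101 = 93
→ shifted right by 3 → 0000000001011 = 11
0x587 = 0010110000111
→ OR → 0010110001111 = 1423
→ shifted left by 2 (mod 2^13) → 1011000111100 = 5692
0b1001000011010 = 1001000011010
→ OR → 1011000111110 = 5694

5694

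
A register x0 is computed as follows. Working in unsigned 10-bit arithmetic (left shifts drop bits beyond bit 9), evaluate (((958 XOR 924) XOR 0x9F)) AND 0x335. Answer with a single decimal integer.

53

958 = 1110111110
924 = 1110011100
→ XOR → 0000100010 = 34
0x9F = 0010011111
→ XOR → 0010111101 = 189
0x335 = 1100110101
→ AND → 0000110101 = 53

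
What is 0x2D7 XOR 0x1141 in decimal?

5014

0x2D7 = 0001011010111
0x1141 = 1000101000001
XOR → 1001110010110 = 5014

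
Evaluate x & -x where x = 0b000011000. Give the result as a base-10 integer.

x = 11000 = 24
-x (two's complement) = …01000
AND   = 01000 = 8
(x & -x isolates the lowest set bit of x.)

8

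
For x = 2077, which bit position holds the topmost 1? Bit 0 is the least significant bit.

11

2077 = 100000011101
The topmost 1 is at position 11 (since 2^11 = 2048 ≤ 2077 < 4096).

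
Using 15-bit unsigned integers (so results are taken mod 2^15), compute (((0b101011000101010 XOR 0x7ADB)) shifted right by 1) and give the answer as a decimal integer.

5752

0b101011000101010 = 101011000101010
0x7ADB = 111101011011011
→ XOR → 010110011110001 = 11505
→ shifted right by 1 → 001011001111000 = 5752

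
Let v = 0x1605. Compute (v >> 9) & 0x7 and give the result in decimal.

v = 1011000000101
Shift right by 9: 1011
Mask low 3 bits: 011 = 3

3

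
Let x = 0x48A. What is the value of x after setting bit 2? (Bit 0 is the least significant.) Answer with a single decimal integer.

x = 010010001010
bit 2 is currently 0; set it via x | (1 << 2) = x | 4
→ 010010001110 = 1166

1166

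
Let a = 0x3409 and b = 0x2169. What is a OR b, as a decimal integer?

13673

0x3409 = 11010000001001
0x2169 = 10000101101001
 OR → 11010101101001 = 13673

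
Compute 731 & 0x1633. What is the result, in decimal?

531

731 = 0001011011011
0x1633 = 1011000110011
AND → 0001000010011 = 531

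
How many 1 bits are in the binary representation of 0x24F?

6

0x24F = 1001001111
Count the 1s: 1 + 1 + 1 + 1 + 1 + 1 = 6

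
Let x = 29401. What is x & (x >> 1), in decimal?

12360

x = 111001011011001 = 29401
x>>1 = 011100101101100
AND  = 011000001001000 = 12360
(x & (x >> 1) has a 1 wherever x has two consecutive 1 bits.)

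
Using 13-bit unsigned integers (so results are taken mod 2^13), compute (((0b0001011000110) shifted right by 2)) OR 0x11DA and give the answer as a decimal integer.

4603

0b0001011000110 = 0001011000110
→ shifted right by 2 → 0000010110001 = 177
0x11DA = 1000111011010
→ OR → 1000111111011 = 4603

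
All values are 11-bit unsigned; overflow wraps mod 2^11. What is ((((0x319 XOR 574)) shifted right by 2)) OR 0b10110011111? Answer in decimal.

1503

0x319 = 01100011001
574 = 01000111110
→ XOR → 00100100111 = 295
→ shifted right by 2 → 00001001001 = 73
0b10110011111 = 10110011111
→ OR → 10111011111 = 1503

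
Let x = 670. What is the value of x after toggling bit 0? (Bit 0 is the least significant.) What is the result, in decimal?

671

x = 01010011110
bit 0 is currently 0; toggle it via x ^ (1 << 0) = x ^ 1
→ 01010011111 = 671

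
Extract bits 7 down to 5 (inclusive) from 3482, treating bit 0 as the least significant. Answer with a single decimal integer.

v = 110110011010
Shift right by 5: 1101100
Mask low 3 bits: 100 = 4

4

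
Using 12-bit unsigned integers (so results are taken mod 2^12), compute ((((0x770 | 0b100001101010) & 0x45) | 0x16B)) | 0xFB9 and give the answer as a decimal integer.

0x770 = 011101110000
0b100001101010 = 100001101010
→ | → 111101111010 = 3962
0x45 = 000001000101
→ & → 000001000000 = 64
0x16B = 000101101011
→ | → 000101101011 = 363
0xFB9 = 111110111001
→ | → 111111111011 = 4091

4091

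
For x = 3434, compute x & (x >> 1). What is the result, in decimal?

1056

x = 110101101010 = 3434
x>>1 = 011010110101
AND  = 010000100000 = 1056
(x & (x >> 1) has a 1 wherever x has two consecutive 1 bits.)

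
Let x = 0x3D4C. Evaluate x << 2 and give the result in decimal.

62768

0x3D4C = 0011110101001100
shift left by 2 → 1111010100110000 = 62768
(equivalently, 15692 × 2^2 = 15692 × 4)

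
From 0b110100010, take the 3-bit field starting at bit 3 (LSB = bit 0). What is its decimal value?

4

v = 110100010
Shift right by 3: 110100
Mask low 3 bits: 100 = 4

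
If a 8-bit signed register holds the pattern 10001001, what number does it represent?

-119

pattern = 10001001 (MSB is 1 ⇒ negative)
Invert: 01110110, add 1 → 01110111 = 119, so the value is -119.
(Equivalently: 137 - 2^8 = 137 - 256 = -119.)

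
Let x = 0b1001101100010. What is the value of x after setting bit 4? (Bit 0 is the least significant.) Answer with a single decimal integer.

x = 1001101100010
bit 4 is currently 0; set it via x | (1 << 4) = x | 16
→ 1001101110010 = 4978

4978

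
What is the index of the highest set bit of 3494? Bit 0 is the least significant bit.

11

3494 = 110110100110
The topmost 1 is at position 11 (since 2^11 = 2048 ≤ 3494 < 4096).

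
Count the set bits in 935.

7

935 = 1110100111
Count the 1s: 1 + 1 + 1 + 1 + 1 + 1 + 1 = 7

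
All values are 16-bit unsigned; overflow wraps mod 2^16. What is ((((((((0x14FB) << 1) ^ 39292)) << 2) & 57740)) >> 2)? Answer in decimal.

0x14FB = 0001010011111011
→ << 1 (mod 2^16) → 0010100111110110 = 10742
39292 = 1001100101111100
→ ^ → 1011000010001010 = 45194
→ << 2 (mod 2^16) → 1100001000101000 = 49704
57740 = 1110000110001100
→ & → 1100000000001000 = 49160
→ >> 2 → 0011000000000010 = 12290

12290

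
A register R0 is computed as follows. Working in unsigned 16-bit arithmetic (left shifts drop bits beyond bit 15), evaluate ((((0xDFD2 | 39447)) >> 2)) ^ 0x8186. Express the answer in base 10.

46707

0xDFD2 = 1101111111010010
39447 = 1001101000010111
→ | → 1101111111010111 = 57303
→ >> 2 → 0011011111110101 = 14325
0x8186 = 1000000110000110
→ ^ → 1011011001110011 = 46707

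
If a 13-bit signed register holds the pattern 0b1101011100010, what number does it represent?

pattern = 1101011100010 (MSB is 1 ⇒ negative)
Invert: 0010100011101, add 1 → 0010100011110 = 1310, so the value is -1310.
(Equivalently: 6882 - 2^13 = 6882 - 8192 = -1310.)

-1310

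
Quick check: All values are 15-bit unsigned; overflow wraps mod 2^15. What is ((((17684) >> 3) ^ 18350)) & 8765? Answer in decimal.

524

17684 = 100010100010100
→ >> 3 → 000100010100010 = 2210
18350 = 100011110101110
→ ^ → 100111100001100 = 20236
8765 = 010001000111101
→ & → 000001000001100 = 524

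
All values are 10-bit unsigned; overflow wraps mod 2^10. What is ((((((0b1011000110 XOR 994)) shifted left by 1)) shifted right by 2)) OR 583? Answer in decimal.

727

0b1011000110 = 1011000110
994 = 1111100010
→ XOR → 0100100100 = 292
→ shifted left by 1 (mod 2^10) → 1001001000 = 584
→ shifted right by 2 → 0010010010 = 146
583 = 1001000111
→ OR → 1011010111 = 727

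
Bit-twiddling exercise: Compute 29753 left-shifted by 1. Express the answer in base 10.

59506

29753 = 0111010000111001
shift left by 1 → 1110100001110010 = 59506
(equivalently, 29753 × 2^1 = 29753 × 2)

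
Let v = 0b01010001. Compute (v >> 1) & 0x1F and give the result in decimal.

v = 01010001
Shift right by 1: 0101000
Mask low 5 bits: 01000 = 8

8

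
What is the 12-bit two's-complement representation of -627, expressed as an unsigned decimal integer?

627 in 12 bits: 001001110011
Invert: 110110001100
Add 1:  110110001101 = 3469
(Check: 2^12 - 627 = 4096 - 627 = 3469.)

3469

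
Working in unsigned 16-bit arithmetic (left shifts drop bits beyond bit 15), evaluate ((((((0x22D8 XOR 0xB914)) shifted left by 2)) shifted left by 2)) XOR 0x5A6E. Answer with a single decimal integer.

0x22D8 = 0010001011011000
0xB914 = 1011100100010100
→ XOR → 1001101111001100 = 39884
→ shifted left by 2 (mod 2^16) → 0110111100110000 = 28464
→ shifted left by 2 (mod 2^16) → 1011110011000000 = 48320
0x5A6E = 0101101001101110
→ XOR → 1110011010101110 = 59054

59054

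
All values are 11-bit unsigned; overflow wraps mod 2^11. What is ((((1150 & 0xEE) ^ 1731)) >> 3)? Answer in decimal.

1150 = 10001111110
0xEE = 00011101110
→ & → 00001101110 = 110
1731 = 11011000011
→ ^ → 11010101101 = 1709
→ >> 3 → 00011010101 = 213

213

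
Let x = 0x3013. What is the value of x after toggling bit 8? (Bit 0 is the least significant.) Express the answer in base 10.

x = 11000000010011
bit 8 is currently 0; toggle it via x ^ (1 << 8) = x ^ 256
→ 11000100010011 = 12563

12563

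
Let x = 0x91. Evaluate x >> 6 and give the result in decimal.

0x91 = 10010001
shift right by 6 → 00000010 = 2
(equivalently, floor(145 / 64))

2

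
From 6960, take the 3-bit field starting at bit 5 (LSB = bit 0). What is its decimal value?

1

v = 01101100110000
Shift right by 5: 011011001
Mask low 3 bits: 001 = 1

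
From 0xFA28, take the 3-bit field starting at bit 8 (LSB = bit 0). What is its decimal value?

v = 1111101000101000
Shift right by 8: 11111010
Mask low 3 bits: 010 = 2

2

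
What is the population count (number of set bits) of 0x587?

0x587 = 10110000111
Count the 1s: 1 + 1 + 1 + 1 + 1 + 1 = 6

6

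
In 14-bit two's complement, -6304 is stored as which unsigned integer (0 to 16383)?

6304 in 14 bits: 01100010100000
Invert: 10011101011111
Add 1:  10011101100000 = 10080
(Check: 2^14 - 6304 = 16384 - 6304 = 10080.)

10080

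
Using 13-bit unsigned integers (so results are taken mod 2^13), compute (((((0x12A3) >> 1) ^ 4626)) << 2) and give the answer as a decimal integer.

3340

0x12A3 = 1001010100011
→ >> 1 → 0100101010001 = 2385
4626 = 1001000010010
→ ^ → 1101101000011 = 6979
→ << 2 (mod 2^13) → 0110100001100 = 3340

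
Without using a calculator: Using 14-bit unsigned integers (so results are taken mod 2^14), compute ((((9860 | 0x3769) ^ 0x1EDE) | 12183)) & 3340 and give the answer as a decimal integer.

9860 = 10011010000100
0x3769 = 11011101101001
→ | → 11011111101101 = 14317
0x1EDE = 01111011011110
→ ^ → 10100100110011 = 10547
12183 = 10111110010111
→ | → 10111110110111 = 12215
3340 = 00110100001100
→ & → 00110100000100 = 3332

3332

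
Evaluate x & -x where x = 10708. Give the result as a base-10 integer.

x = 10100111010100 = 10708
-x (two's complement) = …01011000101100
AND   = 00000000000100 = 4
(x & -x isolates the lowest set bit of x.)

4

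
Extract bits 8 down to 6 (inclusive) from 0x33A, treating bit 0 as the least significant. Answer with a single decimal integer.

v = 01100111010
Shift right by 6: 01100
Mask low 3 bits: 100 = 4

4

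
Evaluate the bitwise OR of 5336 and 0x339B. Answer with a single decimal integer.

5336 = 01010011011000
0x339B = 11001110011011
 OR → 11011111011011 = 14299

14299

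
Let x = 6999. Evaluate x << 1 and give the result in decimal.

6999 = 01101101010111
shift left by 1 → 11011010101110 = 13998
(equivalently, 6999 × 2^1 = 6999 × 2)

13998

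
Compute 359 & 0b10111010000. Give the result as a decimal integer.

320

359 = 00101100111
b = 10111010000
AND → 00101000000 = 320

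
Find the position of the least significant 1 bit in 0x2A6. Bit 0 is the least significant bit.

0x2A6 = 1010100110
Trailing zeros: 1, so the lowest set bit is bit 1 (value 2).

1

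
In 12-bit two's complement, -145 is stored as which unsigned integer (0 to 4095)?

145 in 12 bits: 000010010001
Invert: 111101101110
Add 1:  111101101111 = 3951
(Check: 2^12 - 145 = 4096 - 145 = 3951.)

3951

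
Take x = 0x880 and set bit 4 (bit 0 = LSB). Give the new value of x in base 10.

x = 100010000000
bit 4 is currently 0; set it via x | (1 << 4) = x | 16
→ 100010010000 = 2192

2192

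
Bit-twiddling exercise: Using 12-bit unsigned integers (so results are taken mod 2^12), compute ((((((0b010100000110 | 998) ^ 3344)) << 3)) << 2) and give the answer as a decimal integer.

0b010100000110 = 010100000110
998 = 001111100110
→ | → 011111100110 = 2022
3344 = 110100010000
→ ^ → 101011110110 = 2806
→ << 3 (mod 2^12) → 011110110000 = 1968
→ << 2 (mod 2^12) → 111011000000 = 3776

3776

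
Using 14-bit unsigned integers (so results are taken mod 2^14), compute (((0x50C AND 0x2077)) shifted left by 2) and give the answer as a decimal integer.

16

0x50C = 00010100001100
0x2077 = 10000001110111
→ AND → 00000000000100 = 4
→ shifted left by 2 (mod 2^14) → 00000000010000 = 16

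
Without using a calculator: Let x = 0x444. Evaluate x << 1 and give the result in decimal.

0x444 = 010001000100
shift left by 1 → 100010001000 = 2184
(equivalently, 1092 × 2^1 = 1092 × 2)

2184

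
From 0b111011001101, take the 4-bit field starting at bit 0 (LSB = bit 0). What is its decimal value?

v = 111011001101
Shift right by 0: 111011001101
Mask low 4 bits: 1101 = 13

13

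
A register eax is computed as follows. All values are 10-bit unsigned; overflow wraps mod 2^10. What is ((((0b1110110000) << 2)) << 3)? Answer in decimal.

512

0b1110110000 = 1110110000
→ << 2 (mod 2^10) → 1011000000 = 704
→ << 3 (mod 2^10) → 1000000000 = 512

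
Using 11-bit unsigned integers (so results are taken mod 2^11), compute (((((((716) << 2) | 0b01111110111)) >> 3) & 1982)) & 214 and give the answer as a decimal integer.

22

716 = 01011001100
→ << 2 (mod 2^11) → 01100110000 = 816
0b01111110111 = 01111110111
→ | → 01111110111 = 1015
→ >> 3 → 00001111110 = 126
1982 = 11110111110
→ & → 00000111110 = 62
214 = 00011010110
→ & → 00000010110 = 22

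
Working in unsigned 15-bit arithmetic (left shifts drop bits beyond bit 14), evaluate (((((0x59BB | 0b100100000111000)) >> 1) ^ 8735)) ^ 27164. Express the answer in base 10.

0x59BB = 101100110111011
0b100100000111000 = 100100000111000
→ | → 101100110111011 = 22971
→ >> 1 → 010110011011101 = 11485
8735 = 010001000011111
→ ^ → 000111011000010 = 3778
27164 = 110101000011100
→ ^ → 110010011011110 = 25822

25822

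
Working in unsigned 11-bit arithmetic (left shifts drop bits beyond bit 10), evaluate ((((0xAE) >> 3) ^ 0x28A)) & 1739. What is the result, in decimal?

651

0xAE = 00010101110
→ >> 3 → 00000010101 = 21
0x28A = 01010001010
→ ^ → 01010011111 = 671
1739 = 11011001011
→ & → 01010001011 = 651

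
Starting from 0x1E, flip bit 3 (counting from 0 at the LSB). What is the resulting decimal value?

22

x = 000011110
bit 3 is currently 1; toggle it via x ^ (1 << 3) = x ^ 8
→ 000010110 = 22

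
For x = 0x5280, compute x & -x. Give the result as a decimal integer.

128

x = 101001010000000 = 21120
-x (two's complement) = …010110110000000
AND   = 000000010000000 = 128
(x & -x isolates the lowest set bit of x.)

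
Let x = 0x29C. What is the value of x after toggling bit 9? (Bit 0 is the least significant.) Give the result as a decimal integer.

156

x = 1010011100
bit 9 is currently 1; toggle it via x ^ (1 << 9) = x ^ 512
→ 0010011100 = 156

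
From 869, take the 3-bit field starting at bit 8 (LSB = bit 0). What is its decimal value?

3

v = 01101100101
Shift right by 8: 011
Mask low 3 bits: 011 = 3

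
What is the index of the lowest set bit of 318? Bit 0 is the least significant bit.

1

318 = 100111110
Trailing zeros: 1, so the lowest set bit is bit 1 (value 2).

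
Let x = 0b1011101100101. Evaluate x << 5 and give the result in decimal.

191648

x = 000001011101100101
shift left by 5 → 101110110010100000 = 191648
(equivalently, 5989 × 2^5 = 5989 × 32)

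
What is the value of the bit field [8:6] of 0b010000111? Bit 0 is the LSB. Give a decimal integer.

2

v = 010000111
Shift right by 6: 010
Mask low 3 bits: 010 = 2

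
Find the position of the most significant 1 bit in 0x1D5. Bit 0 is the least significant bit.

8

0x1D5 = 111010101
The topmost 1 is at position 8 (since 2^8 = 256 ≤ 469 < 512).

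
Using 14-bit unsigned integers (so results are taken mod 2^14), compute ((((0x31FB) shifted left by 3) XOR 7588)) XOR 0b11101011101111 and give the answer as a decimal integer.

0x31FB = 11000111111011
→ shifted left by 3 (mod 2^14) → 00111111011000 = 4056
7588 = 01110110100100
→ XOR → 01001001111100 = 4732
0b11101011101111 = 11101011101111
→ XOR → 10100010010011 = 10387

10387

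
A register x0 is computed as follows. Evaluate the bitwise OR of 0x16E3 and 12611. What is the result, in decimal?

14307

0x16E3 = 01011011100011
12611 = 11000101000011
 OR → 11011111100011 = 14307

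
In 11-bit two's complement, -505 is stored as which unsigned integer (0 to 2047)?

505 in 11 bits: 00111111001
Invert: 11000000110
Add 1:  11000000111 = 1543
(Check: 2^11 - 505 = 2048 - 505 = 1543.)

1543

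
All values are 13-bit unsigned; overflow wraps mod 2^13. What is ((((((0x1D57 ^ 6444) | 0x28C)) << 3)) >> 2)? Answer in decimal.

1534

0x1D57 = 1110101010111
6444 = 1100100101100
→ ^ → 0010001111011 = 1147
0x28C = 0001010001100
→ | → 0011011111111 = 1791
→ << 3 (mod 2^13) → 1011111111000 = 6136
→ >> 2 → 0010111111110 = 1534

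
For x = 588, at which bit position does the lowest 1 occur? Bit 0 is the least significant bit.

2

588 = 1001001100
Trailing zeros: 2, so the lowest set bit is bit 2 (value 4).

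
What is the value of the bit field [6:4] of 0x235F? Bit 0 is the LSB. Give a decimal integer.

v = 10001101011111
Shift right by 4: 1000110101
Mask low 3 bits: 101 = 5

5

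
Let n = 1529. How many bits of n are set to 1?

8

1529 = 10111111001
Count the 1s: 1 + 1 + 1 + 1 + 1 + 1 + 1 + 1 = 8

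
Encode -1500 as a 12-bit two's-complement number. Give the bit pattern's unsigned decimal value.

2596

1500 in 12 bits: 010111011100
Invert: 101000100011
Add 1:  101000100100 = 2596
(Check: 2^12 - 1500 = 4096 - 1500 = 2596.)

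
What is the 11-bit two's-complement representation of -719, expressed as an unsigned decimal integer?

1329

719 in 11 bits: 01011001111
Invert: 10100110000
Add 1:  10100110001 = 1329
(Check: 2^11 - 719 = 2048 - 719 = 1329.)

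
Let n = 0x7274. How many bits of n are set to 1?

8

0x7274 = 111001001110100
Count the 1s: 1 + 1 + 1 + 1 + 1 + 1 + 1 + 1 = 8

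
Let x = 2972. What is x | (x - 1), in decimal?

2975

x = 101110011100 = 2972
x - 1 = 101110011011
OR    = 101110011111 = 2975
(x | (x - 1) sets all bits below the lowest set bit.)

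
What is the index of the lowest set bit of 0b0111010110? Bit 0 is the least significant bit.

0b0111010110 = 111010110
Trailing zeros: 1, so the lowest set bit is bit 1 (value 2).

1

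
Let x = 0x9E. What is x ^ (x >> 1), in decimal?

x = 10011110 = 158
x>>1 = 01001111
XOR  = 11010001 = 209
(x ^ (x >> 1) gives the standard binary-reflected Gray code of x.)

209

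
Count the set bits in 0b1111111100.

n = 1111111100
Count the 1s: 1 + 1 + 1 + 1 + 1 + 1 + 1 + 1 = 8

8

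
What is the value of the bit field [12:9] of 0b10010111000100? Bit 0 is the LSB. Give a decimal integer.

2

v = 10010111000100
Shift right by 9: 10010
Mask low 4 bits: 0010 = 2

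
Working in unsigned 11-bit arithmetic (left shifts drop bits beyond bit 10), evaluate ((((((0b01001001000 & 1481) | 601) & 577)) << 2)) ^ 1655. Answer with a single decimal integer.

1907

0b01001001000 = 01001001000
1481 = 10111001001
→ & → 00001001000 = 72
601 = 01001011001
→ | → 01001011001 = 601
577 = 01001000001
→ & → 01001000001 = 577
→ << 2 (mod 2^11) → 00100000100 = 260
1655 = 11001110111
→ ^ → 11101110011 = 1907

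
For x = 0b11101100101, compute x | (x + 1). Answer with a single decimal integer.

x = 11101100101 = 1893
x + 1 = 11101100110
OR    = 11101100111 = 1895
(x | (x + 1) sets the lowest cleared bit.)

1895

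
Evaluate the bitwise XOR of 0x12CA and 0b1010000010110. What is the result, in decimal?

1756

0x12CA = 1001011001010
b = 1010000010110
XOR → 0011011011100 = 1756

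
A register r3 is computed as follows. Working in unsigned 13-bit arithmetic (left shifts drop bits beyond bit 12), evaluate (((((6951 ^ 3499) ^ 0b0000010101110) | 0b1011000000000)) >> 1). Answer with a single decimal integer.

6951 = 1101100100111
3499 = 0110110101011
→ ^ → 1011010001100 = 5772
0b0000010101110 = 0000010101110
→ ^ → 1011000100010 = 5666
0b1011000000000 = 1011000000000
→ | → 1011000100010 = 5666
→ >> 1 → 0101100010001 = 2833

2833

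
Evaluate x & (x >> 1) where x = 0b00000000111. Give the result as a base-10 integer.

3

x = 111 = 7
x>>1 = 011
AND  = 011 = 3
(x & (x >> 1) has a 1 wherever x has two consecutive 1 bits.)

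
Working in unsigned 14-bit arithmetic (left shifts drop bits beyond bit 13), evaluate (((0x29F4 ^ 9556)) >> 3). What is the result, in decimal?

404

0x29F4 = 10100111110100
9556 = 10010101010100
→ ^ → 00110010100000 = 3232
→ >> 3 → 00000110010100 = 404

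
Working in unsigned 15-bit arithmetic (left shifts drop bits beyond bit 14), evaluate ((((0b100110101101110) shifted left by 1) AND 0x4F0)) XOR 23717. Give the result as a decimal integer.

0b100110101101110 = 100110101101110
→ shifted left by 1 (mod 2^15) → 001101011011100 = 6876
0x4F0 = 000010011110000
→ AND → 000000011010000 = 208
23717 = 101110010100101
→ XOR → 101110001110101 = 23669

23669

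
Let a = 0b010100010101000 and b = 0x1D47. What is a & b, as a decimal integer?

a = 10100010101000
0x1D47 = 01110101000111
AND → 00100000000000 = 2048

2048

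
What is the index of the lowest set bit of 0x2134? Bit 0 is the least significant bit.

0x2134 = 10000100110100
Trailing zeros: 2, so the lowest set bit is bit 2 (value 4).

2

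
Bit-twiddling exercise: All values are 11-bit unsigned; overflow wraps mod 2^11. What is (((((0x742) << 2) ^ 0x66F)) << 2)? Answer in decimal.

0x742 = 11101000010
→ << 2 (mod 2^11) → 10100001000 = 1288
0x66F = 11001101111
→ ^ → 01101100111 = 871
→ << 2 (mod 2^11) → 10110011100 = 1436

1436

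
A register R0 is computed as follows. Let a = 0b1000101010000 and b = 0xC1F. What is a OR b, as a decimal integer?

7519

a = 1000101010000
0xC1F = 0110000011111
 OR → 1110101011111 = 7519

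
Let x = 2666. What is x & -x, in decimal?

2

x = 101001101010 = 2666
-x (two's complement) = …010110010110
AND   = 000000000010 = 2
(x & -x isolates the lowest set bit of x.)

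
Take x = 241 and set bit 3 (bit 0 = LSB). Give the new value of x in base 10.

249

x = 0011110001
bit 3 is currently 0; set it via x | (1 << 3) = x | 8
→ 0011111001 = 249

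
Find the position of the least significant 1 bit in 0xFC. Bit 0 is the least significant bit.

0xFC = 11111100
Trailing zeros: 2, so the lowest set bit is bit 2 (value 4).

2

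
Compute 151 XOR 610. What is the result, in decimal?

757

151 = 0010010111
610 = 1001100010
XOR → 1011110101 = 757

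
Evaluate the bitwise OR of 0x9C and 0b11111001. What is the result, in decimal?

0x9C = 10011100
b = 11111001
 OR → 11111101 = 253

253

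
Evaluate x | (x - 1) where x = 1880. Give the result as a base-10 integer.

x = 11101011000 = 1880
x - 1 = 11101010111
OR    = 11101011111 = 1887
(x | (x - 1) sets all bits below the lowest set bit.)

1887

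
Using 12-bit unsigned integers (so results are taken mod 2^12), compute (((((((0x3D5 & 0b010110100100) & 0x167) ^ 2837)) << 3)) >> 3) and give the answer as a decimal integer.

0x3D5 = 001111010101
0b010110100100 = 010110100100
→ & → 000110000100 = 388
0x167 = 000101100111
→ & → 000100000100 = 260
2837 = 101100010101
→ ^ → 101000010001 = 2577
→ << 3 (mod 2^12) → 000010001000 = 136
→ >> 3 → 000000010001 = 17

17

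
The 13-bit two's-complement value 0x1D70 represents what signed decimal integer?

-656

pattern = 1110101110000 (MSB is 1 ⇒ negative)
Invert: 0001010001111, add 1 → 0001010010000 = 656, so the value is -656.
(Equivalently: 7536 - 2^13 = 7536 - 8192 = -656.)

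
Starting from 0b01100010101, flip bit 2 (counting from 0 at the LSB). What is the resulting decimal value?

x = 01100010101
bit 2 is currently 1; toggle it via x ^ (1 << 2) = x ^ 4
→ 01100010001 = 785

785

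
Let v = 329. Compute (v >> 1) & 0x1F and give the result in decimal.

4

v = 101001001
Shift right by 1: 10100100
Mask low 5 bits: 00100 = 4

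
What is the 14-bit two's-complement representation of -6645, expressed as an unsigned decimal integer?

6645 in 14 bits: 01100111110101
Invert: 10011000001010
Add 1:  10011000001011 = 9739
(Check: 2^14 - 6645 = 16384 - 6645 = 9739.)

9739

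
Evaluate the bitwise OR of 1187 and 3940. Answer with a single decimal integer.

1187 = 010010100011
3940 = 111101100100
 OR → 111111100111 = 4071

4071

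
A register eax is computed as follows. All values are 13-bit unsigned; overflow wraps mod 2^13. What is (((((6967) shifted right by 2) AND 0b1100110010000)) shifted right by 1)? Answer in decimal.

64

6967 = 1101100110111
→ shifted right by 2 → 0011011001101 = 1741
0b1100110010000 = 1100110010000
→ AND → 0000010000000 = 128
→ shifted right by 1 → 0000001000000 = 64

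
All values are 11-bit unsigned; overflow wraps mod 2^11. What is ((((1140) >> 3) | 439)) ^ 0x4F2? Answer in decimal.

1140 = 10001110100
→ >> 3 → 00010001110 = 142
439 = 00110110111
→ | → 00110111111 = 447
0x4F2 = 10011110010
→ ^ → 10101001101 = 1357

1357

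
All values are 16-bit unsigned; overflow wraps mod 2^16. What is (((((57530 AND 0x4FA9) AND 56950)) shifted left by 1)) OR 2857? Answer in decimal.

57530 = 1110000010111010
0x4FA9 = 0100111110101001
→ AND → 0100000010101000 = 16552
56950 = 1101111001110110
→ AND → 0100000000100000 = 16416
→ shifted left by 1 (mod 2^16) → 1000000001000000 = 32832
2857 = 0000101100101001
→ OR → 1000101101101001 = 35689

35689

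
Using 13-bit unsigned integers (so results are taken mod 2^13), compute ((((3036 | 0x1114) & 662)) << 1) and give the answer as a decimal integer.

3036 = 0101111011100
0x1114 = 1000100010100
→ | → 1101111011100 = 7132
662 = 0001010010110
→ & → 0001010010100 = 660
→ << 1 (mod 2^13) → 0010100101000 = 1320

1320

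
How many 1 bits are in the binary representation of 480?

480 = 111100000
Count the 1s: 1 + 1 + 1 + 1 = 4

4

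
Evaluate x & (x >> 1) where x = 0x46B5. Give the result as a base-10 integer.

528

x = 100011010110101 = 18101
x>>1 = 010001101011010
AND  = 000001000010000 = 528
(x & (x >> 1) has a 1 wherever x has two consecutive 1 bits.)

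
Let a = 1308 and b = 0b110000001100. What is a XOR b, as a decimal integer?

1308 = 010100011100
b = 110000001100
XOR → 100100010000 = 2320

2320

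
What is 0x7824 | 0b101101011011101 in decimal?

31485

0x7824 = 111100000100100
b = 101101011011101
 OR → 111101011111101 = 31485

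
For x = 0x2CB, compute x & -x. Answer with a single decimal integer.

1

x = 1011001011 = 715
-x (two's complement) = …0100110101
AND   = 0000000001 = 1
(x & -x isolates the lowest set bit of x.)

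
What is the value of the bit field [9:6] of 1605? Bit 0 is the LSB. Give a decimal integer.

9

v = 11001000101
Shift right by 6: 11001
Mask low 4 bits: 1001 = 9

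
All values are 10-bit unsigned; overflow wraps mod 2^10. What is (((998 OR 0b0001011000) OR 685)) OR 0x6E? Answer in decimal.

1023

998 = 1111100110
0b0001011000 = 0001011000
→ OR → 1111111110 = 1022
685 = 1010101101
→ OR → 1111111111 = 1023
0x6E = 0001101110
→ OR → 1111111111 = 1023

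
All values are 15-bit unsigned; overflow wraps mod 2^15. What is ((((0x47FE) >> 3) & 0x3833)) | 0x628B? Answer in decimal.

27323

0x47FE = 100011111111110
→ >> 3 → 000100011111111 = 2303
0x3833 = 011100000110011
→ & → 000100000110011 = 2099
0x628B = 110001010001011
→ | → 110101010111011 = 27323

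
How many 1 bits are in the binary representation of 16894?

16894 = 100000111111110
Count the 1s: 1 + 1 + 1 + 1 + 1 + 1 + 1 + 1 + 1 = 9

9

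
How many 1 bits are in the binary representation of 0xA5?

4

0xA5 = 10100101
Count the 1s: 1 + 1 + 1 + 1 = 4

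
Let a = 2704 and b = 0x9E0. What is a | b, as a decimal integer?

2704 = 101010010000
0x9E0 = 100111100000
 OR → 101111110000 = 3056

3056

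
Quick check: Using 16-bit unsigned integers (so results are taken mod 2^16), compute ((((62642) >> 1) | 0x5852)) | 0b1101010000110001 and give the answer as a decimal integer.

62642 = 1111010010110010
→ >> 1 → 0111101001011001 = 31321
0x5852 = 0101100001010010
→ | → 0111101001011011 = 31323
0b1101010000110001 = 1101010000110001
→ | → 1111111001111011 = 65147

65147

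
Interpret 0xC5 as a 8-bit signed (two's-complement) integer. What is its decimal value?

-59

pattern = 11000101 (MSB is 1 ⇒ negative)
Invert: 00111010, add 1 → 00111011 = 59, so the value is -59.
(Equivalently: 197 - 2^8 = 197 - 256 = -59.)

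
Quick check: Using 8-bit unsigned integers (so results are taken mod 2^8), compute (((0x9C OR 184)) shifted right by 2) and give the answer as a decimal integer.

47

0x9C = 10011100
184 = 10111000
→ OR → 10111100 = 188
→ shifted right by 2 → 00101111 = 47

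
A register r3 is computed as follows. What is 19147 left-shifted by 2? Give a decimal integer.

19147 = 00100101011001011
shift left by 2 → 10010101100101100 = 76588
(equivalently, 19147 × 2^2 = 19147 × 4)

76588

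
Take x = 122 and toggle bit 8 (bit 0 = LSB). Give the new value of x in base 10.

378

x = 0001111010
bit 8 is currently 0; toggle it via x ^ (1 << 8) = x ^ 256
→ 0101111010 = 378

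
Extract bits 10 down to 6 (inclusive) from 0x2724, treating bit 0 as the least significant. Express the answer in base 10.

28

v = 010011100100100
Shift right by 6: 010011100
Mask low 5 bits: 11100 = 28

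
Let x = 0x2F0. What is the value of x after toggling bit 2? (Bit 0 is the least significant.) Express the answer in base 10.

x = 1011110000
bit 2 is currently 0; toggle it via x ^ (1 << 2) = x ^ 4
→ 1011110100 = 756

756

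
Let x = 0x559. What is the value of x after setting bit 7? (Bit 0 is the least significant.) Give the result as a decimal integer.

x = 010101011001
bit 7 is currently 0; set it via x | (1 << 7) = x | 128
→ 010111011001 = 1497

1497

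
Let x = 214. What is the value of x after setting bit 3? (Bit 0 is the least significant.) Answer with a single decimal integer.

x = 0011010110
bit 3 is currently 0; set it via x | (1 << 3) = x | 8
→ 0011011110 = 222

222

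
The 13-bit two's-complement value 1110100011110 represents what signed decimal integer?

pattern = 1110100011110 (MSB is 1 ⇒ negative)
Invert: 0001011100001, add 1 → 0001011100010 = 738, so the value is -738.
(Equivalently: 7454 - 2^13 = 7454 - 8192 = -738.)

-738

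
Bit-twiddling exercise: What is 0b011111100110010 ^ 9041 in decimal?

a = 11111100110010
9041 = 10001101010001
XOR → 01110001100011 = 7267

7267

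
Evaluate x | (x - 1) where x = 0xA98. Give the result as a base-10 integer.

x = 101010011000 = 2712
x - 1 = 101010010111
OR    = 101010011111 = 2719
(x | (x - 1) sets all bits below the lowest set bit.)

2719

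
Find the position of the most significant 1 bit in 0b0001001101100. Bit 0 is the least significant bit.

0b0001001101100 = 1001101100
The topmost 1 is at position 9 (since 2^9 = 512 ≤ 620 < 1024).

9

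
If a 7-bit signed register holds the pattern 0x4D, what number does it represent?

-51

pattern = 1001101 (MSB is 1 ⇒ negative)
Invert: 0110010, add 1 → 0110011 = 51, so the value is -51.
(Equivalently: 77 - 2^7 = 77 - 128 = -51.)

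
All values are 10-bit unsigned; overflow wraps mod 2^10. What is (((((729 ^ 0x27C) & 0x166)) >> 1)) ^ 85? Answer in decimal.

729 = 1011011001
0x27C = 1001111100
→ ^ → 0010100101 = 165
0x166 = 0101100110
→ & → 0000100100 = 36
→ >> 1 → 0000010010 = 18
85 = 0001010101
→ ^ → 0001000111 = 71

71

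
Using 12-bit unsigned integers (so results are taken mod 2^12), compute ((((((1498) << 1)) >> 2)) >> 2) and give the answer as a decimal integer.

1498 = 010111011010
→ << 1 (mod 2^12) → 101110110100 = 2996
→ >> 2 → 001011101101 = 749
→ >> 2 → 000010111011 = 187

187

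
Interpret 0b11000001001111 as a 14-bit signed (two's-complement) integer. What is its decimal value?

-4017

pattern = 11000001001111 (MSB is 1 ⇒ negative)
Invert: 00111110110000, add 1 → 00111110110001 = 4017, so the value is -4017.
(Equivalently: 12367 - 2^14 = 12367 - 16384 = -4017.)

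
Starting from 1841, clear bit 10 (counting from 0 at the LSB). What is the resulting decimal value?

x = 11100110001
bit 10 is currently 1; clear it via x & ~(1 << 10) = x & ~1024
→ 01100110001 = 817

817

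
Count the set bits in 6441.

6441 = 1100100101001
Count the 1s: 1 + 1 + 1 + 1 + 1 + 1 = 6

6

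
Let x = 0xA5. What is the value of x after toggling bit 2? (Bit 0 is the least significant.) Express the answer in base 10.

x = 10100101
bit 2 is currently 1; toggle it via x ^ (1 << 2) = x ^ 4
→ 10100001 = 161

161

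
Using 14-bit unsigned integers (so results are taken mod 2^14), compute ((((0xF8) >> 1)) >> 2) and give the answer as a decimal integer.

31

0xF8 = 00000011111000
→ >> 1 → 00000001111100 = 124
→ >> 2 → 00000000011111 = 31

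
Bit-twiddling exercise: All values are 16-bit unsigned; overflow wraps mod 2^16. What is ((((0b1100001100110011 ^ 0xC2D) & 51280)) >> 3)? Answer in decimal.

6402

0b1100001100110011 = 1100001100110011
0xC2D = 0000110000101101
→ ^ → 1100111100011110 = 53022
51280 = 1100100001010000
→ & → 1100100000010000 = 51216
→ >> 3 → 0001100100000010 = 6402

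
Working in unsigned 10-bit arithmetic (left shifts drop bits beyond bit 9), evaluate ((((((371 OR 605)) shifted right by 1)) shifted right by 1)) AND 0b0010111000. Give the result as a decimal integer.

371 = 0101110011
605 = 1001011101
→ OR → 1101111111 = 895
→ shifted right by 1 → 0110111111 = 447
→ shifted right by 1 → 0011011111 = 223
0b0010111000 = 0010111000
→ AND → 0010011000 = 152

152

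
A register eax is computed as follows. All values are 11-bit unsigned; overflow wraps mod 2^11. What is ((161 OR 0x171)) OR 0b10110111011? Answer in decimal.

161 = 00010100001
0x171 = 00101110001
→ OR → 00111110001 = 497
0b10110111011 = 10110111011
→ OR → 10111111011 = 1531

1531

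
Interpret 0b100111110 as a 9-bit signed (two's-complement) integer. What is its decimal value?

-194

pattern = 100111110 (MSB is 1 ⇒ negative)
Invert: 011000001, add 1 → 011000010 = 194, so the value is -194.
(Equivalently: 318 - 2^9 = 318 - 512 = -194.)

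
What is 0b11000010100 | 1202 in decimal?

1718

a = 11000010100
1202 = 10010110010
 OR → 11010110110 = 1718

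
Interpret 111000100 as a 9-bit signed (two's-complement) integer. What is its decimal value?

pattern = 111000100 (MSB is 1 ⇒ negative)
Invert: 000111011, add 1 → 000111100 = 60, so the value is -60.
(Equivalently: 452 - 2^9 = 452 - 512 = -60.)

-60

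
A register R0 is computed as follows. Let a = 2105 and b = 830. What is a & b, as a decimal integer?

56

2105 = 100000111001
830 = 001100111110
AND → 000000111000 = 56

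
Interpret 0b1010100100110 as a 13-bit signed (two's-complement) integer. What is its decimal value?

-2778

pattern = 1010100100110 (MSB is 1 ⇒ negative)
Invert: 0101011011001, add 1 → 0101011011010 = 2778, so the value is -2778.
(Equivalently: 5414 - 2^13 = 5414 - 8192 = -2778.)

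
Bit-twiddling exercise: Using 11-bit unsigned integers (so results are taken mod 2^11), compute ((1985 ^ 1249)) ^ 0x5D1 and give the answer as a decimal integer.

1777

1985 = 11111000001
1249 = 10011100001
→ ^ → 01100100000 = 800
0x5D1 = 10111010001
→ ^ → 11011110001 = 1777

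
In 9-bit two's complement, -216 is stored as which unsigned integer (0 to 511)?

216 in 9 bits: 011011000
Invert: 100100111
Add 1:  100101000 = 296
(Check: 2^9 - 216 = 512 - 216 = 296.)

296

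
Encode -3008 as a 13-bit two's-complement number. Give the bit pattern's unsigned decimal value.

3008 in 13 bits: 0101111000000
Invert: 1010000111111
Add 1:  1010001000000 = 5184
(Check: 2^13 - 3008 = 8192 - 3008 = 5184.)

5184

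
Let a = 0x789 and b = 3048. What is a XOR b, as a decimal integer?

0x789 = 011110001001
3048 = 101111101000
XOR → 110001100001 = 3169

3169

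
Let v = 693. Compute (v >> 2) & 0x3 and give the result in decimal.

1

v = 1010110101
Shift right by 2: 10101101
Mask low 2 bits: 01 = 1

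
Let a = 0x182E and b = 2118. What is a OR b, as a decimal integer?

6254

0x182E = 1100000101110
2118 = 0100001000110
 OR → 1100001101110 = 6254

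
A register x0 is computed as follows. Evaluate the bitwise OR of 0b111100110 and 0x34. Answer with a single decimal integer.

502

a = 111100110
0x34 = 000110100
 OR → 111110110 = 502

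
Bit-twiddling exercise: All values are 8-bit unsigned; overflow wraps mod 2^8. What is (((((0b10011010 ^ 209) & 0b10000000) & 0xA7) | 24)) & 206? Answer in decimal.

8

0b10011010 = 10011010
209 = 11010001
→ ^ → 01001011 = 75
0b10000000 = 10000000
→ & → 00000000 = 0
0xA7 = 10100111
→ & → 00000000 = 0
24 = 00011000
→ | → 00011000 = 24
206 = 11001110
→ & → 00001000 = 8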